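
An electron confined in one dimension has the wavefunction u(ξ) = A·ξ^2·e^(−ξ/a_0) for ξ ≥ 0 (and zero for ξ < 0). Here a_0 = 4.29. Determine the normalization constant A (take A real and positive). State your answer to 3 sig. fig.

A ≈ 0.0303

Require ∫ |u|² dξ = 1 over the whole domain.
Recall ∫₀^∞ ξ^m e^(−ξ/β) dξ = m!·β^(m+1), with u = A·ξ^2·e^(−ξ/a_0), the integral evaluates to A²·[3·a_0^5/4].
Hence A² = 1/[3·a_0^5/4].
Plugging in a_0 = 4.29 yields A = 0.03029.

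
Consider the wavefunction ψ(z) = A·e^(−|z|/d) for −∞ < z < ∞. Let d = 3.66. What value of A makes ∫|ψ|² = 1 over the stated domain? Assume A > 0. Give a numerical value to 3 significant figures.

A ≈ 0.523

Require ∫ |ψ|² dz = 1 over the whole domain.
Using ∫₀^∞ zⁿ e^(−αz) dz = n!/αⁿ⁺¹, carrying out the integral gives A² · d.
Setting this equal to 1 gives A² = 1/(d).
Plugging in d = 3.66 yields A = 0.5227.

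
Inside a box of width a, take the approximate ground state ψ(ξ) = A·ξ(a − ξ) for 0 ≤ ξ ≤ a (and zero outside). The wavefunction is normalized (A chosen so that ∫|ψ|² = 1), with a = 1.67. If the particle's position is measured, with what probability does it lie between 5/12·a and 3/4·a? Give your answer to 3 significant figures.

P ≈ 0.550

P = ∫_{5/12·a}^{3/4·a} |ψ(ξ)|² dξ.
Since A² = 1/(a^5/30), this is the region integral divided by the full normalization integral.
In terms of u = ξ/a (A² and the length scale cancel between numerator and denominator), P = [∫_{5/12}^{3/4} u^2·(1 - u)^2 du] / [∫_{0}^{1} u^2·(1 - u)^2 du].
With ∫ u^2·(1 - u)^2 du = u^3·(6·u^2 - 15·u + 10)/30 + C, the region integral is ≈ 0.018329 and the full one is 1/30.
Taking the ratio, P = 0.5499.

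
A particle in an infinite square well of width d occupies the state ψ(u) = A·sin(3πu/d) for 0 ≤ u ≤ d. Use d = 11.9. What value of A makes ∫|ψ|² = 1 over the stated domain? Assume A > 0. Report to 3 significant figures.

A ≈ 0.410

Normalization requires ∫|ψ|² du = 1, integrated from 0 to d.
Carrying out the integral gives A² · d/2.
So A² = (d/2)^(−1).
Plugging in d = 11.9 yields A = 0.4100.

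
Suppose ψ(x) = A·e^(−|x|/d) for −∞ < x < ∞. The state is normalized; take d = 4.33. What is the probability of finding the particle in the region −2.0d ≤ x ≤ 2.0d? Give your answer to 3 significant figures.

The probability is P = ∫ |ψ|² dx over [−2.0d, 2.0d].
The normalization integral ∫|ψ|²dx over the whole domain equals d·A², and A² cancels in the ratio.
By symmetry take twice the x ≥ 0 contribution in numerator and denominator; the 2's cancel. Let u = x/d; then A² and the length scale cancel, so P = ∫_{0}^{2.0} e^(-2·u) du ÷ ∫_{0}^{∞} e^(-2·u) du.
Using ∫ e^(-2·u) du = -e^(-2·u)/2, the numerator is 1/2 - e^(-4)/2 and the denominator is 1/2.
This works out to P = 0.9817.

P ≈ 0.982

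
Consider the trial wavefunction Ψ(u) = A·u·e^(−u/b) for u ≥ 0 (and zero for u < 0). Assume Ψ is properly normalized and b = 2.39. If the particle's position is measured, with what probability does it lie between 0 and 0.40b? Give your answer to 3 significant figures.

P = ∫_{0}^{0.40b} |Ψ(u)|² du.
Since A² = 1/(b^3/4), this is the region integral divided by the full normalization integral.
In terms of t = u/b (A² and the length scale cancel between numerator and denominator), P = [∫_{0}^{0.40} t^2·e^(-2·t) dt] / [∫_{0}^{∞} t^2·e^(-2·t) dt].
With ∫ t^2·e^(-2·t) dt = -(2·t^2 + 2·t + 1)·e^(-2·t)/4 + C, the region integral is 1/4 - 53·e^(-4/5)/100 and the full one is 1/4.
The result is P = 0.04742.

P ≈ 0.0474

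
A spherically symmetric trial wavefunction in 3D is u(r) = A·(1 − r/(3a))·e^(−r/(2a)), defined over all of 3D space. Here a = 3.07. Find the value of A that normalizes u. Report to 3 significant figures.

We need A² ∫|f|² 4πr² dr = 1, taking the integral from 0 to ∞.
(Spherical symmetry: dV = 4πr² dr.)
Using ∫₀^∞ rⁿ e^(−αr) dr = n!/αⁿ⁺¹, the integral (without the A² prefactor) comes out to 8·π·a^3/3.
With a = 3.07: A² = 0.004125 and A = 0.06423.

A ≈ 0.0642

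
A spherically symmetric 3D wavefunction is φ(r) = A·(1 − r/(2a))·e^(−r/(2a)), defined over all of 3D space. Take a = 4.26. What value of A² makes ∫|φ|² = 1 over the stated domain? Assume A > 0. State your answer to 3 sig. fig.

A^2 ≈ 0.000515

Normalization requires ∫|φ|² 4πr² dr = 1, integrated from 0 to ∞.
(Spherical symmetry: dV = 4πr² dr.)
With φ = A·(1 − r/(2a))·e^(−r/(2a)), the integral evaluates to A²·[8·π·a^3].
So A² = (8·π·a^3)^(−1).
With a = 4.26: A² = 0.0005147 and A = 0.02269.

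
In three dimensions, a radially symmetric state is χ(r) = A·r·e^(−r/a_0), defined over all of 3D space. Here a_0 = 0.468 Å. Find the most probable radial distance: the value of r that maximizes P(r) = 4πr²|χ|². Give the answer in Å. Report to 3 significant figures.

r ≈ 0.936 Å

The maximum of P(r) = 4πr²|χ|² occurs where its derivative vanishes.
This gives r = 2·a_0.
With a_0 = 0.468, the most probable radial distance is 0.9360 Å.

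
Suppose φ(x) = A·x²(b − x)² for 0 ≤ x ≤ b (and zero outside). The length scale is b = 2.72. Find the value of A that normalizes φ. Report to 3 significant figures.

A ≈ 0.278

The normalization condition is ∫|φ|² dx = 1 from 0 to b.
Carrying out the integral gives A² · b^9/630.
So A² = (b^9/630)^(−1).
Plugging in b = 2.72 yields A = 0.2780.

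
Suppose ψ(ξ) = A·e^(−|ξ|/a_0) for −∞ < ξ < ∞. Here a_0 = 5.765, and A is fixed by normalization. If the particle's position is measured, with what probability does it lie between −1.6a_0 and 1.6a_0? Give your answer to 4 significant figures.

P ≈ 0.9592

P = ∫_{−1.6a_0}^{1.6a_0} |ψ(ξ)|² dξ.
With A² fixed by ∫|ψ|² = 1, i.e. A² = (a_0)^(−1), substitute and integrate.
By symmetry take twice the ξ ≥ 0 contribution in numerator and denominator; the 2's cancel. Let u = ξ/a_0; then A² and the length scale cancel, so P = ∫_{0}^{1.6} e^(-2·u) du ÷ ∫_{0}^{∞} e^(-2·u) du.
Using ∫ e^(-2·u) du = -e^(-2·u)/2, the numerator is 1/2 - e^(-16/5)/2 and the denominator is 1/2.
Taking the ratio, P = 0.95924.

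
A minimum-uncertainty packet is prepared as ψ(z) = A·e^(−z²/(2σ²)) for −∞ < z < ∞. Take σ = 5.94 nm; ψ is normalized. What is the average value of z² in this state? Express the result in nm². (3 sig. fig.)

⟨z^2⟩ ≈ 17.6 nm^2

By definition ⟨z²⟩ = ∫ z^2 |ψ(z)|² dz.
Evaluating both integrals, ⟨z²⟩ = σ^2/2.
With σ = 5.94, ⟨z^2⟩ = 17.64.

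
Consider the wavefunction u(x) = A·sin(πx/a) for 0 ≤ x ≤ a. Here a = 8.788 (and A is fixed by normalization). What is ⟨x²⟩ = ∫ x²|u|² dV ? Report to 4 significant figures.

⟨x^2⟩ ≈ 21.83

⟨x²⟩ = ∫ x^2 |u|² dx over the full domain.
With ∫₀^a sin²(nπx/a) dx = a/2, since the A² factors cancel between numerator and denominator, ⟨x²⟩ = -a^2/(2·π^2) + a^2/3.
Putting a = 8.788 gives 21.831.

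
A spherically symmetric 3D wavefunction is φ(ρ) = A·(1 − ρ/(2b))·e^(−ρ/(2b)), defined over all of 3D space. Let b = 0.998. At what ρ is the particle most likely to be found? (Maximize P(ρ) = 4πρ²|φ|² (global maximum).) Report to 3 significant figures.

ρ ≈ 5.23

Set d/dρ [P(ρ) = 4πρ²|φ|²] = 0 and solve for ρ > 0.
This gives ρ = b·(√(5) + 3).
With b = 0.998, the most probable radial distance is 5.226.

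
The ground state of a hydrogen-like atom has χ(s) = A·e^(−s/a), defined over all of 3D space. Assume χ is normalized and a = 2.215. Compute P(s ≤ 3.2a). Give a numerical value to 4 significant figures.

P ≈ 0.9537

P = ∫ |χ|² 4πs² ds over s ≤ 3.2a.
The full normalization integral is A²·[π·a^3] = 1, fixing A².
In terms of u = s/a (A², 4π and the length scale all cancel between numerator and denominator), P = [∫_{0}^{3.2} u^2·e^(-2·u) du] / [∫_{0}^{∞} u^2·e^(-2·u) du].
Using ∫ u^2·e^(-2·u) du = -(2·u^2 + 2·u + 1)·e^(-2·u)/4, the numerator is 1/4 - 697·e^(-32/5)/100 and the denominator is 1/4.
This evaluates to P = 0.95368.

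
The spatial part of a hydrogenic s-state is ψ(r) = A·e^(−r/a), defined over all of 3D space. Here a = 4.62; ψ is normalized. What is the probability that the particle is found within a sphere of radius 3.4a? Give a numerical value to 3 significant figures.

P ≈ 0.966

With dV = 4πr²dr, the probability is ∫|ψ|² dV over r ≤ 3.4a.
Normalization gives A² = 1/(π·a^3).
Let u = r/a; then A², 4π and the length scale all cancel, so P = ∫_{0}^{3.4} u^2·e^(-2·u) du ÷ ∫_{0}^{∞} u^2·e^(-2·u) du.
With ∫ u^2·e^(-2·u) du = -(2·u^2 + 2·u + 1)·e^(-2·u)/4 + C, the region integral is 1/4 - 773·e^(-34/5)/100 and the full one is 1/4.
The region integral divided by the full integral gives P = 0.9656.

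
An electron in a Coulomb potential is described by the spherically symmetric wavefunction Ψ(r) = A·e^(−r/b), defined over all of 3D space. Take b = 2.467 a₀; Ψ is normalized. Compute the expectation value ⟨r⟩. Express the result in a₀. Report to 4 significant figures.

The expectation value is the |Ψ|²-weighted average of r: ∫ r|Ψ|² 4πr² dr.
Since the A² factors cancel between numerator and denominator, ⟨r⟩ = 3·b/2.
Putting b = 2.467 gives 3.7005.

⟨r⟩ ≈ 3.701 a₀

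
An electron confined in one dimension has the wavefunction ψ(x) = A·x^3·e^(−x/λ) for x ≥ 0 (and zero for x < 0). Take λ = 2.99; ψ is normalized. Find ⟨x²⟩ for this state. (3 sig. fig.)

⟨x^2⟩ ≈ 125

By definition ⟨x²⟩ = ∫ x^2 |ψ(x)|² dx.
Using ∫₀^∞ xⁿ e^(−αx) dx = n!/αⁿ⁺¹, since the A² factors cancel between numerator and denominator, ⟨x²⟩ = 14·λ^2.
Putting λ = 2.99 gives 125.2.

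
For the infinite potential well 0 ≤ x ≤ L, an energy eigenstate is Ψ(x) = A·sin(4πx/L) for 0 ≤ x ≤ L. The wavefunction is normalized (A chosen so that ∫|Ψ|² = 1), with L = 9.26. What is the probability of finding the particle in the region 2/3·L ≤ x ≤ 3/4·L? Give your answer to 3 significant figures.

P = ∫_{2/3·L}^{3/4·L} |Ψ(x)|² dx.
With A² fixed by ∫|Ψ|² = 1, i.e. A² = (L/2)^(−1), substitute and integrate.
Let u = x/L; then A² and the length scale cancel, so P = ∫_{2/3}^{3/4} sin(4·π·u)^2 du ÷ ∫_{0}^{1} sin(4·π·u)^2 du.
With ∫ sin(4·π·u)^2 du = u/2 - sin(4·π·u)·cos(4·π·u)/(8·π) + C, the region integral is -√(3)/(32·π) + 1/24 and the full one is 1/2.
This works out to P = (-√(3)/16 + π/12)/π.

P ≈ 0.0489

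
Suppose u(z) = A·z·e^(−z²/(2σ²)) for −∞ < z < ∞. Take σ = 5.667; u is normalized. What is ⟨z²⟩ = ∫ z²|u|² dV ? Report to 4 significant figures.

The expectation value is the |u|²-weighted average of z^2: ∫ z^2|u|² dz.
With ∫_{−∞}^{∞} z^(2m) e^(−αz²) dz = (2m−1)!!·√π / (2^m α^(m+1/2)), the ratio of the moment integral to the normalization integral gives ⟨z²⟩ = 3·σ^2/2.
Putting σ = 5.667 gives 48.172.

⟨z^2⟩ ≈ 48.17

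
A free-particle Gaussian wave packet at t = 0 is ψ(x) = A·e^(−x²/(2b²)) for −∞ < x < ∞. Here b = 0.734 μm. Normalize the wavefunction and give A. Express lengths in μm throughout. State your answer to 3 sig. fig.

Normalization requires ∫|ψ|² dx = 1, integrated from −∞ to ∞.
With ∫_{−∞}^{∞} x^(2m) e^(−αx²) dx = (2m−1)!!·√π / (2^m α^(m+1/2)), the integral (without the A² prefactor) comes out to √(π)·b.
So A² = (√(π)·b)^(−1).
Plugging in b = 0.734 yields A = 0.8767.

A ≈ 0.877 μm^(-1/2)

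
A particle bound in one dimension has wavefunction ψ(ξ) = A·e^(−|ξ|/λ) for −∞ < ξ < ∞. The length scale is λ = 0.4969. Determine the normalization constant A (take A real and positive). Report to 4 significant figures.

A ≈ 1.419

The normalization condition is ∫|ψ|² dξ = 1 from −∞ to ∞.
Using ∫₀^∞ ξⁿ e^(−αξ) dξ = n!/αⁿ⁺¹, with ψ = A·e^(−|ξ|/λ), the integral evaluates to A²·[λ].
With λ = 0.4969: A² = 2.0125 and A = 1.4186.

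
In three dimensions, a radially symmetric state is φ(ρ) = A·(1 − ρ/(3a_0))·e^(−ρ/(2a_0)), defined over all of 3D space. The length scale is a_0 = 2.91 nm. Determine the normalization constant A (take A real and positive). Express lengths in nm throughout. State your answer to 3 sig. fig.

A ≈ 0.0696 nm^(-3/2)

We need A² ∫|f|² 4πρ² dρ = 1, taking the integral from 0 to ∞.
In 3D with spherical symmetry the volume element is 4πρ² dρ.
Using ∫₀^∞ ρⁿ e^(−αρ) dρ = n!/αⁿ⁺¹, ∫|φ|² 4πρ² dρ = A²·(8·π·a_0^3/3).
Setting this equal to 1 gives A² = 1/(8·π·a_0^3/3).
With a_0 = 2.91: A² = 0.004844 and A = 0.06960.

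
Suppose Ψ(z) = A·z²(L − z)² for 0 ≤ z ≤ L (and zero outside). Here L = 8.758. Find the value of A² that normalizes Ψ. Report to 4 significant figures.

Normalization requires ∫|Ψ|² dz = 1, integrated from 0 to L.
Expanding the polynomial and integrating term by term, the integral (without the A² prefactor) comes out to L^9/630.
Setting this equal to 1 gives A² = 1/(L^9/630).
Plugging in L = 8.758 yields A = 0.0014416.

A^2 ≈ 0.000002078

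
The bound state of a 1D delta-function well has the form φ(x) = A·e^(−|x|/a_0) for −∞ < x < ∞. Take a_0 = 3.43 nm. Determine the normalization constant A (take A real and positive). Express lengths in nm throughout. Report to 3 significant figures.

A ≈ 0.540 nm^(-1/2)

The normalization condition is ∫|φ|² dx = 1 from −∞ to ∞.
With ∫₀^∞ x^0 e^(−αx) dx = 0!/α^1, carrying out the integral gives A² · a_0.
So A² = (a_0)^(−1).
Plugging in a_0 = 3.43 yields A = 0.5399.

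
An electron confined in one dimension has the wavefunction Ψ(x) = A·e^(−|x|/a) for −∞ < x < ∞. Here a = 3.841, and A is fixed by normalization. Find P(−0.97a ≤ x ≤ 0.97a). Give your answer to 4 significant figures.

P = ∫_{−0.97a}^{0.97a} |Ψ(x)|² dx.
Since A² = 1/(a), this is the region integral divided by the full normalization integral.
By symmetry take twice the x ≥ 0 contribution in numerator and denominator; the 2's cancel. Let u = x/a; then A² and the length scale cancel, so P = ∫_{0}^{0.97} e^(-2·u) du ÷ ∫_{0}^{∞} e^(-2·u) du.
Using ∫ e^(-2·u) du = -e^(-2·u)/2, the numerator is 1/2 - e^(-97/50)/2 and the denominator is 1/2.
Evaluating gives P = 0.85630.

P ≈ 0.8563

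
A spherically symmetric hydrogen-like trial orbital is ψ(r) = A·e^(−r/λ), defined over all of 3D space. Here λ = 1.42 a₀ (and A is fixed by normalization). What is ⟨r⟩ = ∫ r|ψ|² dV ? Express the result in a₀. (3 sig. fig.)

⟨r⟩ ≈ 2.13 a₀

⟨r⟩ = ∫ r |ψ|² 4πr² dr over the full domain.
Evaluating both integrals, ⟨r⟩ = 3·λ/2.
With λ = 1.42, ⟨r⟩ = 2.130.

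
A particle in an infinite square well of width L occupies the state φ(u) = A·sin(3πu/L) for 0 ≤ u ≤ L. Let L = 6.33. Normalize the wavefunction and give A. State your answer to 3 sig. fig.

A ≈ 0.562

Require ∫ |φ|² du = 1 over the whole domain.
The integral (without the A² prefactor) comes out to L/2.
So A² = (L/2)^(−1).
Plugging in L = 6.33 yields A = 0.5621.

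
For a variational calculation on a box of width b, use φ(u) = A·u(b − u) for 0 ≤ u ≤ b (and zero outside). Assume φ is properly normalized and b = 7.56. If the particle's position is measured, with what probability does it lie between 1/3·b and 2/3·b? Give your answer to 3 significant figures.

The probability is P = ∫ |φ|² du over [1/3·b, 2/3·b].
The normalization integral ∫|φ|²du over the whole domain equals b^5/30·A², and A² cancels in the ratio.
In terms of t = u/b (A² and the length scale cancel between numerator and denominator), P = [∫_{1/3}^{2/3} t^2·(1 - t)^2 dt] / [∫_{0}^{1} t^2·(1 - t)^2 dt].
Using ∫ t^2·(1 - t)^2 dt = t^3·(6·t^2 - 15·t + 10)/30, the numerator is 47/2430 and the denominator is 1/30.
Taking the ratio, P = 47/81.

P ≈ 0.580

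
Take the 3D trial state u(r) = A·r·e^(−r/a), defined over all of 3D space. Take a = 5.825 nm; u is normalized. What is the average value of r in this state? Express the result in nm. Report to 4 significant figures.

⟨r⟩ ≈ 14.56 nm

By definition ⟨r⟩ = ∫ r |u(r)|² 4πr² dr.
With ∫₀^∞ r^5 e^(−αr) dr = 5!/α^6, since the A² factors cancel between numerator and denominator, ⟨r⟩ = 5·a/2.
With a = 5.825, ⟨r⟩ = 14.563.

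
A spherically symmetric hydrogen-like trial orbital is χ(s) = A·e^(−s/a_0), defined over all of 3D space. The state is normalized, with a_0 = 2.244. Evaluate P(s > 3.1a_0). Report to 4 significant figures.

With dV = 4πs²ds, the probability is ∫|χ|² dV over s > 3.1a_0.
A² is fixed by ∫₀^∞ 4πs²|χ|² ds = 1, i.e. A² = (π·a_0^3)^(−1).
Let u = s/a_0; then A², 4π and the length scale all cancel, so P = ∫_{3.1}^{∞} u^2·e^(-2·u) du ÷ ∫_{0}^{∞} u^2·e^(-2·u) du.
Using ∫ u^2·e^(-2·u) du = -(2·u^2 + 2·u + 1)·e^(-2·u)/4, the numerator is 1321·e^(-31/5)/200 and the denominator is 1/4.
This evaluates to P = 0.053618.

P ≈ 0.05362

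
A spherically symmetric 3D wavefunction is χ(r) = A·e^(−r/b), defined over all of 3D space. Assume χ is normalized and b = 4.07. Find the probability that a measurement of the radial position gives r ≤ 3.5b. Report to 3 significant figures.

P ≈ 0.970

With dV = 4πr²dr, the probability is ∫|χ|² dV over r ≤ 3.5b.
The full normalization integral is A²·[π·b^3] = 1, fixing A².
Let u = r/b; then A², 4π and the length scale all cancel, so P = ∫_{0}^{3.5} u^2·e^(-2·u) du ÷ ∫_{0}^{∞} u^2·e^(-2·u) du.
An antiderivative of u^2·e^(-2·u) is -(2·u^2 + 2·u + 1)·e^(-2·u)/4; evaluating from 0 to 3.5 gives 1/4 - 65·e^(-7)/8, while the full integral is 1/4.
This evaluates to P = 0.9704.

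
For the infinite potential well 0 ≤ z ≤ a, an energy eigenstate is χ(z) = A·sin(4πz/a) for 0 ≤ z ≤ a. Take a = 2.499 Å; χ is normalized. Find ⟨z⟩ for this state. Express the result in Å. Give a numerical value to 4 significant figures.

⟨z⟩ ≈ 1.250 Å

⟨z⟩ = ∫ z |χ|² dz over the full domain.
Since the A² factors cancel between numerator and denominator, ⟨z⟩ = a/2.
Putting a = 2.499 gives 1.2495.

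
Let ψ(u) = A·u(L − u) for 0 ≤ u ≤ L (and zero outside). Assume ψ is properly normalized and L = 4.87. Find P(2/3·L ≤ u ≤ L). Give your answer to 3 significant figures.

The probability is P = ∫ |ψ|² du over [2/3·L, L].
With A² fixed by ∫|ψ|² = 1, i.e. A² = (L^5/30)^(−1), substitute and integrate.
Let t = u/L; then A² and the length scale cancel, so P = ∫_{2/3}^{1} t^2·(1 - t)^2 dt ÷ ∫_{0}^{1} t^2·(1 - t)^2 dt.
An antiderivative of t^2·(1 - t)^2 is t^3·(6·t^2 - 15·t + 10)/30; evaluating from 2/3 to 1 gives 17/2430, while the full integral is 1/30.
Taking the ratio, P = 17/81.

P ≈ 0.210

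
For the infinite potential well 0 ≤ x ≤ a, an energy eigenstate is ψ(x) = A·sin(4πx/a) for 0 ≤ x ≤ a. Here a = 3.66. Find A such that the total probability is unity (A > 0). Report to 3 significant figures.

A ≈ 0.739

Require ∫ |ψ|² dx = 1 over the whole domain.
With ∫₀^a sin²(nπx/a) dx = a/2, with ψ = A·sin(4πx/a), the integral evaluates to A²·[a/2].
Setting this equal to 1 gives A² = 1/(a/2).
Substituting a = 3.66 gives A² = 0.5464, so A = 0.7392.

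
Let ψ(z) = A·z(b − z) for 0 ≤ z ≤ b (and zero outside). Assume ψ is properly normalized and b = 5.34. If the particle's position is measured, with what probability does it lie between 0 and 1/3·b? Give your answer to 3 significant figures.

The probability is P = ∫ |ψ|² dz over [0, 1/3·b].
With A² fixed by ∫|ψ|² = 1, i.e. A² = (b^5/30)^(−1), substitute and integrate.
In terms of u = z/b (A² and the length scale cancel between numerator and denominator), P = [∫_{0}^{1/3} u^2·(1 - u)^2 du] / [∫_{0}^{1} u^2·(1 - u)^2 du].
Using ∫ u^2·(1 - u)^2 du = u^3·(6·u^2 - 15·u + 10)/30, the numerator is 17/2430 and the denominator is 1/30.
Evaluating gives P = 17/81.

P ≈ 0.210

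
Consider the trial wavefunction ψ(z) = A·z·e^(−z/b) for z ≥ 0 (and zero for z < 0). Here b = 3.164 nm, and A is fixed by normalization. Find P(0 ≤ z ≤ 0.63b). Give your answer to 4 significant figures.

|ψ|² is the probability density, so P = ∫_{0}^{0.63b} |ψ|² dz.
Since A² = 1/(b^3/4), this is the region integral divided by the full normalization integral.
Substituting u = z/b, A² and the length scale cancel in the ratio: P = ∫_{0}^{0.63} u^2·e^(-2·u) du / ∫_{0}^{∞} u^2·e^(-2·u) du.
With ∫ u^2·e^(-2·u) du = -(2·u^2 + 2·u + 1)·e^(-2·u)/4 + C, the region integral is ≈ 0.0334443 and the full one is 1/4.
Evaluating gives P = 0.13378.

P ≈ 0.1338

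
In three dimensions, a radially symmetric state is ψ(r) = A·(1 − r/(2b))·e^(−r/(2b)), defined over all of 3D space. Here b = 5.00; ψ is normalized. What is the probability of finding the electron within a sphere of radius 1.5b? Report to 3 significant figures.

P = ∫ |ψ|² 4πr² dr over r ≤ 1.5b.
Normalization gives A² = 1/(8·π·b^3).
Let u = r/b; then A², 4π and the length scale all cancel, so P = ∫_{0}^{1.5} u^2·(1 - u/2)^2·e^(-u) du ÷ ∫_{0}^{∞} u^2·(1 - u/2)^2·e^(-u) du.
Using ∫ u^2·(1 - u/2)^2·e^(-u) du = -(u^4/4 + u^2 + 2·u + 2)·e^(-u), the numerator is 2 - 545·e^(-3/2)/64 and the denominator is 2.
Taking the ratio yields P = 0.04995.

P ≈ 0.0500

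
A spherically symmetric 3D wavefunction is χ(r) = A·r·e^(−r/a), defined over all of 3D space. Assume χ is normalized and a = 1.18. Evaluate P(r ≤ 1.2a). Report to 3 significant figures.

P = ∫ |χ|² 4πr² dr over r ≤ 1.2a.
Normalization gives A² = 1/(3·π·a^5).
Let u = r/a; then A², 4π and the length scale all cancel, so P = ∫_{0}^{1.2} u^4·e^(-2·u) du ÷ ∫_{0}^{∞} u^4·e^(-2·u) du.
With ∫ u^4·e^(-2·u) du = -(u^4/2 + u^3 + 3·u^2/2 + 3·u/2 + 3/4)·e^(-2·u) + C, the region integral is ≈ 0.071901 and the full one is 3/4.
This evaluates to P = 0.09587.

P ≈ 0.0959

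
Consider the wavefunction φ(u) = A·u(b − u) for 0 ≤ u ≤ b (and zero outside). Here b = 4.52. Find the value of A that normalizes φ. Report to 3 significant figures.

A ≈ 0.126

We need A² ∫|f|² du = 1, taking the integral from 0 to b.
Expanding the polynomial and integrating term by term, with φ = A·u(b − u), the integral evaluates to A²·[b^5/30].
Setting this equal to 1 gives A² = 1/(b^5/30).
Plugging in b = 4.52 yields A = 0.1261.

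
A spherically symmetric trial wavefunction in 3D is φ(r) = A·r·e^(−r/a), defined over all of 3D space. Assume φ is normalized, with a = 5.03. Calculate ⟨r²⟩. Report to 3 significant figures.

⟨r^2⟩ ≈ 190

⟨r²⟩ = ∫ r^2 |φ|² 4πr² dr over the full domain.
Using ∫₀^∞ rⁿ e^(−αr) dr = n!/αⁿ⁺¹, since the A² factors cancel between numerator and denominator, ⟨r²⟩ = 15·a^2/2.
With a = 5.03, ⟨r^2⟩ = 189.8.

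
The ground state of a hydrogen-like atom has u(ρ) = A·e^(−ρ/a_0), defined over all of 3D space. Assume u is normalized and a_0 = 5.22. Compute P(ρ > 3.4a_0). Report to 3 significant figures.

With dV = 4πρ²dρ, the probability is ∫|u|² dV over ρ > 3.4a_0.
The full normalization integral is A²·[π·a_0^3] = 1, fixing A².
Substituting t = ρ/a_0, A², 4π and the length scale all cancel in the ratio: P = ∫_{3.4}^{∞} t^2·e^(-2·t) dt / ∫_{0}^{∞} t^2·e^(-2·t) dt.
Using ∫ t^2·e^(-2·t) dt = -(2·t^2 + 2·t + 1)·e^(-2·t)/4, the numerator is 773·e^(-34/5)/100 and the denominator is 1/4.
This evaluates to P = 0.03444.

P ≈ 0.0344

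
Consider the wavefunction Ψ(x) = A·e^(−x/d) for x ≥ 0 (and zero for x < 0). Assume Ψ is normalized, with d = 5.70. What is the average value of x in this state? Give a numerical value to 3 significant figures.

⟨x⟩ ≈ 2.85

The expectation value is the |Ψ|²-weighted average of x: ∫ x|Ψ|² dx.
With ∫₀^∞ x^1 e^(−αx) dx = 1!/α^2, since the A² factors cancel between numerator and denominator, ⟨x⟩ = d/2.
Putting d = 5.70 gives 2.850.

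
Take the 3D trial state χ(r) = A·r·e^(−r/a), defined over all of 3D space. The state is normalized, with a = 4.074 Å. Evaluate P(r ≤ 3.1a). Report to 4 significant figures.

Integrate the radial probability density 4πr²|χ|² over r ≤ 3.1a.
A² is fixed by ∫₀^∞ 4πr²|χ|² dr = 1, i.e. A² = (3·π·a^5)^(−1).
In terms of u = r/a (A², 4π and the length scale all cancel between numerator and denominator), P = [∫_{0}^{3.1} u^4·e^(-2·u) du] / [∫_{0}^{∞} u^4·e^(-2·u) du].
Using ∫ u^4·e^(-2·u) du = -(u^4/2 + u^3 + 3·u^2/2 + 3·u/2 + 3/4)·e^(-2·u), the numerator is ≈ 0.555617 and the denominator is 3/4.
This evaluates to P = 0.74082.

P ≈ 0.7408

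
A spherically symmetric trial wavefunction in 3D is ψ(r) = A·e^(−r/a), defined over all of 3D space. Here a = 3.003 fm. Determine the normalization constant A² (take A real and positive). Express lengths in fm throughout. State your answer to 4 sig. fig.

A^2 ≈ 0.01175 fm^(-3)

The normalization condition is ∫|ψ|² 4πr² dr = 1 from 0 to ∞.
The angular integral contributes 4π, leaving ∫₀^∞ r²|ψ|² dr.
Using ∫₀^∞ rⁿ e^(−αr) dr = n!/αⁿ⁺¹, ∫|ψ|² 4πr² dr = A²·(π·a^3).
So A² = (π·a^3)^(−1).
Substituting a = 3.003 gives A² = 0.011754, so A = 0.10842.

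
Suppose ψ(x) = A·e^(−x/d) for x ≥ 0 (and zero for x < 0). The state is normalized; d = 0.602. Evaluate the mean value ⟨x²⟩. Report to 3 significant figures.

⟨x²⟩ = ∫ x^2 |ψ|² dx over the full domain.
Recall ∫₀^∞ x^m e^(−x/β) dx = m!·β^(m+1), the ratio of the moment integral to the normalization integral gives ⟨x²⟩ = d^2/2.
With d = 0.602, ⟨x^2⟩ = 0.1812.

⟨x^2⟩ ≈ 0.181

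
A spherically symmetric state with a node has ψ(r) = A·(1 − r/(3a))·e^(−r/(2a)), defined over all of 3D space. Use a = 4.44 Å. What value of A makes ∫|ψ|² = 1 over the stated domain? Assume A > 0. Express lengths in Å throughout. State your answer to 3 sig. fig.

The normalization condition is ∫|ψ|² 4πr² dr = 1 from 0 to ∞.
(Spherical symmetry: dV = 4πr² dr.)
Using ∫₀^∞ rⁿ e^(−αr) dr = n!/αⁿ⁺¹, with ψ = A·(1 − r/(3a))·e^(−r/(2a)), the integral evaluates to A²·[8·π·a^3/3].
Substituting a = 4.44 gives A² = 0.001364, so A = 0.03693.

A ≈ 0.0369 Å^(-3/2)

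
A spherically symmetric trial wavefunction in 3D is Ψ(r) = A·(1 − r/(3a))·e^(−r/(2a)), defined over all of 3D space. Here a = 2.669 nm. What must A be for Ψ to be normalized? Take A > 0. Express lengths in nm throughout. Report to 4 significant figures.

A ≈ 0.07924 nm^(-3/2)

Require ∫ |Ψ|² 4πr² dr = 1 over the whole domain.
(Spherical symmetry: dV = 4πr² dr.)
With ∫₀^∞ r^4 e^(−αr) dr = 4!/α^5, the integral (without the A² prefactor) comes out to 8·π·a^3/3.
Plugging in a = 2.669 yields A = 0.079235.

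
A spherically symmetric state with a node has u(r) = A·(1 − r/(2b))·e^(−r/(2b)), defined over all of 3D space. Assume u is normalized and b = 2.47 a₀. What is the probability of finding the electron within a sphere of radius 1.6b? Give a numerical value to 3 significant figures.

With dV = 4πr²dr, the probability is ∫|u|² dV over r ≤ 1.6b.
A² is fixed by ∫₀^∞ 4πr²|u|² dr = 1, i.e. A² = (8·π·b^3)^(−1).
Let t = r/b; then A², 4π and the length scale all cancel, so P = ∫_{0}^{1.6} t^2·(1 - t/2)^2·e^(-t) dt ÷ ∫_{0}^{∞} t^2·(1 - t/2)^2·e^(-t) dt.
Using ∫ t^2·(1 - t/2)^2·e^(-t) dt = -(t^4/4 + t^2 + 2·t + 2)·e^(-t), the numerator is 2 - 5874·e^(-8/5)/625 and the denominator is 2.
The region integral divided by the full integral gives P = 0.05125.

P ≈ 0.0512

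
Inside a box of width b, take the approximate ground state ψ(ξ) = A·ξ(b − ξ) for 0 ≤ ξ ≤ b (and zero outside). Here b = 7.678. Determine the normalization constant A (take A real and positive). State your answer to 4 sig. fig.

A ≈ 0.03353

We need A² ∫|f|² dξ = 1, taking the integral from 0 to b.
Expanding the polynomial and integrating term by term, the integral (without the A² prefactor) comes out to b^5/30.
Hence A² = 1/[b^5/30].
Substituting b = 7.678 gives A² = 0.0011243, so A = 0.033531.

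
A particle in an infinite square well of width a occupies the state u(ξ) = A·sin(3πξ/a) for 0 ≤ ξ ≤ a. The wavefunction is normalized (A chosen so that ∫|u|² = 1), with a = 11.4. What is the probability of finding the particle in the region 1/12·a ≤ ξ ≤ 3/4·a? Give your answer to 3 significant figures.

P ≈ 0.667

|u|² is the probability density, so P = ∫_{1/12·a}^{3/4·a} |u|² dξ.
Since A² = 1/(a/2), this is the region integral divided by the full normalization integral.
In terms of t = ξ/a (A² and the length scale cancel between numerator and denominator), P = [∫_{1/12}^{3/4} sin(3·π·t)^2 dt] / [∫_{0}^{1} sin(3·π·t)^2 dt].
An antiderivative of sin(3·π·t)^2 is t/2 - sin(6·π·t)/(12·π); evaluating from 1/12 to 3/4 gives 1/3, while the full integral is 1/2.
Taking the ratio, P = 2/3.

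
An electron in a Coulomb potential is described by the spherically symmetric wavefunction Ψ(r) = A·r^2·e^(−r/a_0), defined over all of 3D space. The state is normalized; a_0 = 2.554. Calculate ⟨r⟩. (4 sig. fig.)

⟨r⟩ ≈ 8.939

⟨r⟩ = ∫ r |Ψ|² 4πr² dr over the full domain.
The ratio of the moment integral to the normalization integral gives ⟨r⟩ = 7·a_0/2.
With a_0 = 2.554, ⟨r⟩ = 8.9390.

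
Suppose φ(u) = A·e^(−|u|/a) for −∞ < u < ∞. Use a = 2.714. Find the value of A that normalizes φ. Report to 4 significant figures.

A ≈ 0.6070

The normalization condition is ∫|φ|² du = 1 from −∞ to ∞.
Using ∫₀^∞ uⁿ e^(−αu) du = n!/αⁿ⁺¹, the integral (without the A² prefactor) comes out to a.
Plugging in a = 2.714 yields A = 0.60701.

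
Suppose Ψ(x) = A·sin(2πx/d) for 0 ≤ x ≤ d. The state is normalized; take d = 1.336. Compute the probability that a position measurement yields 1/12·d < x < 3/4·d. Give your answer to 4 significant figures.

The probability is P = ∫ |Ψ|² dx over [1/12·d, 3/4·d].
The normalization integral ∫|Ψ|²dx over the whole domain equals d/2·A², and A² cancels in the ratio.
Let u = x/d; then A² and the length scale cancel, so P = ∫_{1/12}^{3/4} sin(2·π·u)^2 du ÷ ∫_{0}^{1} sin(2·π·u)^2 du.
With ∫ sin(2·π·u)^2 du = u/2 - sin(4·π·u)/(8·π) + C, the region integral is √(3)/(16·π) + 1/3 and the full one is 1/2.
This works out to P = √(3)/(8·π) + 2/3.

P ≈ 0.7356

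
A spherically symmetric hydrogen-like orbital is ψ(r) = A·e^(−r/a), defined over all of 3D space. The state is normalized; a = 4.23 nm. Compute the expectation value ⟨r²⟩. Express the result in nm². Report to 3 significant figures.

⟨r²⟩ = ∫ r^2 |ψ|² 4πr² dr over the full domain.
Evaluating both integrals, ⟨r²⟩ = 3·a^2.
Putting a = 4.23 gives 53.68.

⟨r^2⟩ ≈ 53.7 nm^2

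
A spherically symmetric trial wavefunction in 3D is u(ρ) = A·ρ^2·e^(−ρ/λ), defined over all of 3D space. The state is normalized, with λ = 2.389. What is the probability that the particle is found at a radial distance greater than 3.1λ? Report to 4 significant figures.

P ≈ 0.5742

With dV = 4πρ²dρ, the probability is ∫|u|² dV over ρ > 3.1λ.
Normalization gives A² = 1/(45·π·λ^7/2).
Substituting t = ρ/λ, A², 4π and the length scale all cancel in the ratio: P = ∫_{3.1}^{∞} t^6·e^(-2·t) dt / ∫_{0}^{∞} t^6·e^(-2·t) dt.
An antiderivative of t^6·e^(-2·t) is -(4·t^6 + 12·t^5 + 30·t^4 + 60·t^3 + 90·t^2 + 90·t + 45)·e^(-2·t)/8; evaluating from 3.1 to ∞ gives ≈ 3.22995, while the full integral is 45/8.
This evaluates to P = 0.57421.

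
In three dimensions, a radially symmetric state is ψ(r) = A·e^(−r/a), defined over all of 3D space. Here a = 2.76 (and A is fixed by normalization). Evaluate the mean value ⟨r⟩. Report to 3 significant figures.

By definition ⟨r⟩ = ∫ r |ψ(r)|² 4πr² dr.
Using ∫₀^∞ rⁿ e^(−αr) dr = n!/αⁿ⁺¹, the ratio of the moment integral to the normalization integral gives ⟨r⟩ = 3·a/2.
Putting a = 2.76 gives 4.140.

⟨r⟩ ≈ 4.14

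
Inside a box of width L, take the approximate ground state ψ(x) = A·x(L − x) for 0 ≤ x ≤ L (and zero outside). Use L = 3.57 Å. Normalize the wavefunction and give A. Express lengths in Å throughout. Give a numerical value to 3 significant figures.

Normalization requires ∫|ψ|² dx = 1, integrated from 0 to L.
Expanding the polynomial and integrating term by term, with ψ = A·x(L − x), the integral evaluates to A²·[L^5/30].
Setting this equal to 1 gives A² = 1/(L^5/30).
Plugging in L = 3.57 yields A = 0.2275.

A ≈ 0.227 Å^(-5/2)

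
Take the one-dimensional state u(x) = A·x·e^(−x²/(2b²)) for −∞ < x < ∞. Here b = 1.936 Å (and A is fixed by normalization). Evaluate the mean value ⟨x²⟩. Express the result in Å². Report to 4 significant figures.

The expectation value is the |u|²-weighted average of x^2: ∫ x^2|u|² dx.
Differentiating ∫e^(−αx²) dx = √(π/α) under α to get the higher moments, the ratio of the moment integral to the normalization integral gives ⟨x²⟩ = 3·b^2/2.
With b = 1.936, ⟨x^2⟩ = 5.6221.

⟨x^2⟩ ≈ 5.622 Å^2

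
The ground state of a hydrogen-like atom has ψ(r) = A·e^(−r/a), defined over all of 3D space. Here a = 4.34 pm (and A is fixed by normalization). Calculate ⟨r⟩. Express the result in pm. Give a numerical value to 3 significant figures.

⟨r⟩ = ∫ r |ψ|² 4πr² dr over the full domain.
Using ∫₀^∞ rⁿ e^(−αr) dr = n!/αⁿ⁺¹, evaluating both integrals, ⟨r⟩ = 3·a/2.
With a = 4.34, ⟨r⟩ = 6.510.

⟨r⟩ ≈ 6.51 pm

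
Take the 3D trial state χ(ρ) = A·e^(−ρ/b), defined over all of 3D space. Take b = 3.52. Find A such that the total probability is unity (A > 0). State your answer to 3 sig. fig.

Normalization requires ∫|χ|² 4πρ² dρ = 1, integrated from 0 to ∞.
Using ∫₀^∞ ρⁿ e^(−αρ) dρ = n!/αⁿ⁺¹, with χ = A·e^(−ρ/b), the integral evaluates to A²·[π·b^3].
Hence A² = 1/[π·b^3].
Plugging in b = 3.52 yields A = 0.08543.

A ≈ 0.0854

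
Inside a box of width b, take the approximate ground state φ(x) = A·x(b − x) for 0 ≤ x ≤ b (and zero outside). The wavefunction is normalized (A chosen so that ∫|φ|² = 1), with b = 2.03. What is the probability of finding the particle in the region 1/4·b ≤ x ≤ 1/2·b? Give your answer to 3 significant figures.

P ≈ 0.396

P = ∫_{1/4·b}^{1/2·b} |φ(x)|² dx.
With A² fixed by ∫|φ|² = 1, i.e. A² = (b^5/30)^(−1), substitute and integrate.
Substituting u = x/b, A² and the length scale cancel in the ratio: P = ∫_{1/4}^{1/2} u^2·(1 - u)^2 du / ∫_{0}^{1} u^2·(1 - u)^2 du.
Using ∫ u^2·(1 - u)^2 du = u^3·(6·u^2 - 15·u + 10)/30, the numerator is ≈ 0.013216 and the denominator is 1/30.
The result is P = 203/512.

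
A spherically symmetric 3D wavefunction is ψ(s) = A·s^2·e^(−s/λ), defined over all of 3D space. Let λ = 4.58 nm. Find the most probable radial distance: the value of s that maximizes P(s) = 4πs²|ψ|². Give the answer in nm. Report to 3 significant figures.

s ≈ 13.7 nm

Set d/ds [P(s) = 4πs²|ψ|²] = 0 and solve for s > 0.
This gives s = 3·λ.
With λ = 4.58, the most probable radial distance is 13.74 nm.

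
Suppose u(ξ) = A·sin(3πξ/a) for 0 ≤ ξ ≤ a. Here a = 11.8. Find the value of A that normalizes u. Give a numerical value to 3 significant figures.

A ≈ 0.412

The normalization condition is ∫|u|² dξ = 1 from 0 to a.
∫|u|² dξ = A²·(a/2).
So A² = (a/2)^(−1).
Plugging in a = 11.8 yields A = 0.4117.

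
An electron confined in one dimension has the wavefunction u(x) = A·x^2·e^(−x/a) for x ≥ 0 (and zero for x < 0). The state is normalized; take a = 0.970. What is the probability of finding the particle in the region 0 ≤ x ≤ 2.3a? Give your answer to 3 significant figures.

P ≈ 0.487

P = ∫_{0}^{2.3a} |u(x)|² dx.
Since A² = 1/(3·a^5/4), this is the region integral divided by the full normalization integral.
Let t = x/a; then A² and the length scale cancel, so P = ∫_{0}^{2.3} t^4·e^(-2·t) dt ÷ ∫_{0}^{∞} t^4·e^(-2·t) dt.
With ∫ t^4·e^(-2·t) dt = -(t^4/2 + t^3 + 3·t^2/2 + 3·t/2 + 3/4)·e^(-2·t) + C, the region integral is ≈ 0.36507 and the full one is 3/4.
The result is P = 0.4868.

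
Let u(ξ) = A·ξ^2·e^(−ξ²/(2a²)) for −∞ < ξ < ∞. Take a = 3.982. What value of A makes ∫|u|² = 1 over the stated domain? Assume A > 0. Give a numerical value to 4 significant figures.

A ≈ 0.02741

We need A² ∫|f|² dξ = 1, taking the integral from −∞ to ∞.
Carrying out the integral gives A² · 3·√(π)·a^5/4.
So A² = (3·√(π)·a^5/4)^(−1).
Plugging in a = 3.982 yields A = 0.027411.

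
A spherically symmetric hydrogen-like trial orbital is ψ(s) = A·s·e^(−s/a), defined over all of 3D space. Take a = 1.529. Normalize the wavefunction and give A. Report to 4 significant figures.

We need A² ∫|f|² 4πs² ds = 1, taking the integral from 0 to ∞.
Using ∫₀^∞ sⁿ e^(−αs) ds = n!/αⁿ⁺¹, carrying out the integral gives A² · 3·π·a^5.
Setting this equal to 1 gives A² = 1/(3·π·a^5).
Substituting a = 1.529 gives A² = 0.012697, so A = 0.11268.

A ≈ 0.1127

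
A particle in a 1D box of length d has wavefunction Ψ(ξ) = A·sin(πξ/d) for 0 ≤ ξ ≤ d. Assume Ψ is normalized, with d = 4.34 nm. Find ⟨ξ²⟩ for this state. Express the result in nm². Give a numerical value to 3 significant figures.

The expectation value is the |Ψ|²-weighted average of ξ^2: ∫ ξ^2|Ψ|² dξ.
Using sin²θ = (1 − cos 2θ)/2, since the A² factors cancel between numerator and denominator, ⟨ξ²⟩ = -d^2/(2·π^2) + d^2/3.
With d = 4.34, ⟨ξ^2⟩ = 5.324.

⟨ξ^2⟩ ≈ 5.32 nm^2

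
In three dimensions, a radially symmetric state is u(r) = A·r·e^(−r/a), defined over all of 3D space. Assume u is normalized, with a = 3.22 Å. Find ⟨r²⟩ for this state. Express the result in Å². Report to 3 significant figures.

⟨r^2⟩ ≈ 77.8 Å^2

The expectation value is the |u|²-weighted average of r^2: ∫ r^2|u|² 4πr² dr.
Recall ∫₀^∞ r^m e^(−r/β) dr = m!·β^(m+1), since the A² factors cancel between numerator and denominator, ⟨r²⟩ = 15·a^2/2.
With a = 3.22, ⟨r^2⟩ = 77.76.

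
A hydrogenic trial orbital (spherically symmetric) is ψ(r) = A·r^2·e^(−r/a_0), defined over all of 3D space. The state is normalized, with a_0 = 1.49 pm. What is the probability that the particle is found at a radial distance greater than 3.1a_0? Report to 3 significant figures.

Integrate the radial probability density 4πr²|ψ|² over r > 3.1a_0.
Normalization gives A² = 1/(45·π·a_0^7/2).
Substituting u = r/a_0, A², 4π and the length scale all cancel in the ratio: P = ∫_{3.1}^{∞} u^6·e^(-2·u) du / ∫_{0}^{∞} u^6·e^(-2·u) du.
An antiderivative of u^6·e^(-2·u) is -(4·u^6 + 12·u^5 + 30·u^4 + 60·u^3 + 90·u^2 + 90·u + 45)·e^(-2·u)/8; evaluating from 3.1 to ∞ gives ≈ 3.2299, while the full integral is 45/8.
This evaluates to P = 0.5742.

P ≈ 0.574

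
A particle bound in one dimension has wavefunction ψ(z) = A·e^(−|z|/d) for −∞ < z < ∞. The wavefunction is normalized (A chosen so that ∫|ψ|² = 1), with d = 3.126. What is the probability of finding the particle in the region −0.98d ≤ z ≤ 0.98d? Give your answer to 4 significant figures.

P ≈ 0.8591

|ψ|² is the probability density, so P = ∫_{−0.98d}^{0.98d} |ψ|² dz.
Since A² = 1/(d), this is the region integral divided by the full normalization integral.
Both integrals are even about z = 0, so only the z ≥ 0 halves are needed (the factors of 2 cancel). Let u = z/d; then A² and the length scale cancel, so P = ∫_{0}^{0.98} e^(-2·u) du ÷ ∫_{0}^{∞} e^(-2·u) du.
Using ∫ e^(-2·u) du = -e^(-2·u)/2, the numerator is 1/2 - e^(-49/25)/2 and the denominator is 1/2.
The result is P = 0.85914.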